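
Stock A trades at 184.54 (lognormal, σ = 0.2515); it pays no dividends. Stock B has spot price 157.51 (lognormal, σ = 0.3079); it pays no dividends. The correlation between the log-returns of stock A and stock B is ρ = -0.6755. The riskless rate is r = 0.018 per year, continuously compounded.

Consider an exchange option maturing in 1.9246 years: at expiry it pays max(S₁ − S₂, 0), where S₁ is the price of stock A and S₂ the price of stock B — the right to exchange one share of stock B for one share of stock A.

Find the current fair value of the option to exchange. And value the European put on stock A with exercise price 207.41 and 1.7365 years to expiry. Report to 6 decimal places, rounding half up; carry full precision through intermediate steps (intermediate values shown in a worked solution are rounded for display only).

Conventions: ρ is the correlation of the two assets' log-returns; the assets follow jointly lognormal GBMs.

exchange price = 62.146176
price(stock A put K=207.41) = 34.449464

σ_eff = √(σ₁² + σ₂² − 2ρσ₁σ₂) = √(0.2515² + 0.3079² − 2·-0.6755·0.2515·0.3079) = 0.512515
d₁ = (ln(S₁/S₂) + (q₂ − q₁ + σ_eff²/2)T) / (σ_eff√T) = (ln(184.54/157.51) + (0.0 − 0.0 + 0.131336)·1.9246) / 0.711012 = 0.578255
d₂ = d₁ − σ_eff√T = 0.578255 − 0.711012 = -0.132757
N(d₁) = 0.718454,  N(d₂) = 0.447193
V = S₁·e^{−q₁T}·N(d₁) − S₂·e^{−q₂T}·N(d₂) = 132.583512 − 70.437336 = 62.146176
[vanilla: stock A put K=207.41]
σ√T = 0.2515·√1.7365 = 0.331417
d₁ = (ln(S/K) + (r+σ²/2)T) / (σ√T) = (ln(184.54/207.41) + (0.018+0.2515²/2)·1.7365) / 0.331417 = (-0.116831 + 0.086176) / 0.331417 = -0.092498
d₂ = d₁ − σ√T = -0.092498 − 0.331417 = -0.423916
e^{−rT} = 0.969226
N(−d₁) = 0.536849,  N(−d₂) = 0.664186
price = K·e^{−rT}·N(−d₂) − S·N(−d₁) = 133.519555 − 99.070091 = 34.449464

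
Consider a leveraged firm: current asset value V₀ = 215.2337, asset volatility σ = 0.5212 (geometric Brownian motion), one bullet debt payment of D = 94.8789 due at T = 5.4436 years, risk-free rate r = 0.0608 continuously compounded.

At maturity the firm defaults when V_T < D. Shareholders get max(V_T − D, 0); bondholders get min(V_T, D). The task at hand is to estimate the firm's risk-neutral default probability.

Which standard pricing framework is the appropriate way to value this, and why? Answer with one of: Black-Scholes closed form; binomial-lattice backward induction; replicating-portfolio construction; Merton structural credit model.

framework: Merton structural credit model

Key observation: with the firm-asset dynamics (V₀ = 215.2337) and a single zero-coupon liability of face 94.8789 given, debt value, spread, and default probability all derive from the option view of the balance sheet.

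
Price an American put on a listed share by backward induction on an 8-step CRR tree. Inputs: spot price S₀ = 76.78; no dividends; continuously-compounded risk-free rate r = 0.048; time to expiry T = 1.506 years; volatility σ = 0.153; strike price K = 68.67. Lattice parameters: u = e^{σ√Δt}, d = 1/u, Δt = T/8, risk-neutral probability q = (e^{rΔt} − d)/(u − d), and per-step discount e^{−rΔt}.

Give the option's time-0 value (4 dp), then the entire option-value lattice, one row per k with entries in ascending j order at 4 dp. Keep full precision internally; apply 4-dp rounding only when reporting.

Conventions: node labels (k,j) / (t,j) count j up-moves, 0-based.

price = 1.3069
tree:
1.3069
2.2612 0.5531
3.8115 1.0389 0.1675
6.2264 1.9121 0.3464 0.0248
9.7953 3.4291 0.7110 0.0559 0.0000
13.5767 5.9399 1.4455 0.1259 0.0000 0.0000
17.1153 9.7953 2.9052 0.2834 0.0000 0.0000 0.0000
20.4265 13.5767 5.7544 0.6380 0.0000 0.0000 0.0000 0.0000
23.5251 17.1153 9.7953 1.4361 0.0000 0.0000 0.0000 0.0000 0.0000

Δt=0.18825, u=1.06864, d=0.93577, q=0.55173, disc=e^(-rΔt)=0.99100
k=8 terminal: V=max(K-S,0) → 23.5251 17.1153 9.7953 1.4361 0.0000 0.0000 0.0000 0.0000 0.0000
k=7: j=0 S=48.2435 intr=20.4265 cont=19.8088 V=20.4265[EX]; j=1 S=55.0933 intr=13.5767 cont=12.9590 V=13.5767[EX]; j=2 S=62.9156 intr=5.7544 cont=5.1367 V=5.7544[EX]; j=3 S=71.8486 intr=0.0000 cont=0.6380 V=0.6380[hold]; j=4 S=82.0499 intr=0.0000 cont=0.0000 V=0.0000[hold]; j=5 S=93.6996 intr=0.0000 cont=0.0000 V=0.0000[hold]; j=6 S=107.0034 intr=0.0000 cont=0.0000 V=0.0000[hold]; j=7 S=122.1961 intr=0.0000 cont=0.0000 V=0.0000[hold]
k=6: j=0 S=51.5547 intr=17.1153 cont=16.4975 V=17.1153[EX]; j=1 S=58.8747 intr=9.7953 cont=9.1776 V=9.7953[EX]; j=2 S=67.2339 intr=1.4361 cont=2.9052 V=2.9052[hold]; j=3 S=76.7800 intr=0.0000 cont=0.2834 V=0.2834[hold]; j=4 S=87.6815 intr=0.0000 cont=0.0000 V=0.0000[hold]; j=5 S=100.1308 intr=0.0000 cont=0.0000 V=0.0000[hold]; j=6 S=114.3477 intr=0.0000 cont=0.0000 V=0.0000[hold]
k=5: j=0 S=55.0933 intr=13.5767 cont=12.9590 V=13.5767[EX]; j=1 S=62.9156 intr=5.7544 cont=5.9399 V=5.9399[hold]; j=2 S=71.8486 intr=0.0000 cont=1.4455 V=1.4455[hold]; j=3 S=82.0499 intr=0.0000 cont=0.1259 V=0.1259[hold]; j=4 S=93.6996 intr=0.0000 cont=0.0000 V=0.0000[hold]; j=5 S=107.0034 intr=0.0000 cont=0.0000 V=0.0000[hold]
k=4: j=0 S=58.8747 intr=9.7953 cont=9.2791 V=9.7953[EX]; j=1 S=67.2339 intr=1.4361 cont=3.4291 V=3.4291[hold]; j=2 S=76.7800 intr=0.0000 cont=0.7110 V=0.7110[hold]; j=3 S=87.6815 intr=0.0000 cont=0.0559 V=0.0559[hold]; j=4 S=100.1308 intr=0.0000 cont=0.0000 V=0.0000[hold]
k=3: j=0 S=62.9156 intr=5.7544 cont=6.2264 V=6.2264[hold]; j=1 S=71.8486 intr=0.0000 cont=1.9121 V=1.9121[hold]; j=2 S=82.0499 intr=0.0000 cont=0.3464 V=0.3464[hold]; j=3 S=93.6996 intr=0.0000 cont=0.0248 V=0.0248[hold]
k=2: j=0 S=67.2339 intr=1.4361 cont=3.8115 V=3.8115[hold]; j=1 S=76.7800 intr=0.0000 cont=1.0389 V=1.0389[hold]; j=2 S=87.6815 intr=0.0000 cont=0.1675 V=0.1675[hold]
k=1: j=0 S=71.8486 intr=0.0000 cont=2.2612 V=2.2612[hold]; j=1 S=82.0499 intr=0.0000 cont=0.5531 V=0.5531[hold]
k=0: j=0 S=76.7800 intr=0.0000 cont=1.3069 V=1.3069[hold]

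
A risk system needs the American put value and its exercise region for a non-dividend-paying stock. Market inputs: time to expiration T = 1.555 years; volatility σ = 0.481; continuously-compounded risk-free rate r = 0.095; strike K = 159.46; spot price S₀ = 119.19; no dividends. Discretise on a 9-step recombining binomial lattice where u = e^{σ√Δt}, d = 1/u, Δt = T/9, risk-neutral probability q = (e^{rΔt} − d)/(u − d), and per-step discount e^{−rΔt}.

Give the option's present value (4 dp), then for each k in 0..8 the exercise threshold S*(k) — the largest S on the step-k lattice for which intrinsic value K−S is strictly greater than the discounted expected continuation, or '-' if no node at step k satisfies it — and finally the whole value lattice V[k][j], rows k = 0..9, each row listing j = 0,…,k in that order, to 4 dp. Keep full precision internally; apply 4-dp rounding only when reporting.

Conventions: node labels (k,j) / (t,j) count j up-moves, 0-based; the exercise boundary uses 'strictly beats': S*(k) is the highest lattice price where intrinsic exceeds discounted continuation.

Δt=0.17278, u=1.22132, d=0.81878, q=0.49129, disc=e^(-rΔt)=0.98372
k=9 terminal: V=max(K-S,0) → 139.7465 130.0547 115.5982 94.0344 61.8691 13.8905 0.0000 0.0000 0.0000 0.0000
k=8: j=0 S=24.0765 intr=135.3835 cont=132.7875 V=135.3835[EX]; j=1 S=35.9133 intr=123.5467 cont=120.9507 V=123.5467[EX]; j=2 S=53.5694 intr=105.8906 cont=103.2946 V=105.8906[EX]; j=3 S=79.9058 intr=79.5542 cont=76.9582 V=79.5542[EX]; j=4 S=119.1900 intr=40.2700 cont=37.6740 V=40.2700[EX]; j=5 S=177.7875 intr=0.0000 cont=6.9511 V=6.9511[hold]; j=6 S=265.1934 intr=0.0000 cont=0.0000 V=0.0000[hold]; j=7 S=395.5706 intr=0.0000 cont=0.0000 V=0.0000[hold]; j=8 S=590.0454 intr=0.0000 cont=0.0000 V=0.0000[hold]  S*(8)=119.1900
k=7: j=0 S=29.4053 intr=130.0547 cont=127.4588 V=130.0547[EX]; j=1 S=43.8618 intr=115.5982 cont=113.0022 V=115.5982[EX]; j=2 S=65.4256 intr=94.0344 cont=91.4384 V=94.0344[EX]; j=3 S=97.5909 intr=61.8691 cont=59.2732 V=61.8691[EX]; j=4 S=145.5695 intr=13.8905 cont=23.5115 V=23.5115[hold]; j=5 S=217.1361 intr=0.0000 cont=3.4785 V=3.4785[hold]; j=6 S=323.8869 intr=0.0000 cont=0.0000 V=0.0000[hold]; j=7 S=483.1197 intr=0.0000 cont=0.0000 V=0.0000[hold]  S*(7)=97.5909
k=6: j=0 S=35.9133 intr=123.5467 cont=120.9507 V=123.5467[EX]; j=1 S=53.5694 intr=105.8906 cont=103.2946 V=105.8906[EX]; j=2 S=79.9058 intr=79.5542 cont=76.9582 V=79.5542[EX]; j=3 S=119.1900 intr=40.2700 cont=42.3238 V=42.3238[hold]; j=4 S=177.7875 intr=0.0000 cont=13.4469 V=13.4469[hold]; j=5 S=265.1934 intr=0.0000 cont=1.7407 V=1.7407[hold]; j=6 S=395.5706 intr=0.0000 cont=0.0000 V=0.0000[hold]  S*(6)=79.9058
k=5: j=0 S=43.8618 intr=115.5982 cont=113.0022 V=115.5982[EX]; j=1 S=65.4256 intr=94.0344 cont=91.4384 V=94.0344[EX]; j=2 S=97.5909 intr=61.8691 cont=60.2658 V=61.8691[EX]; j=3 S=145.5695 intr=13.8905 cont=27.6787 V=27.6787[hold]; j=4 S=217.1361 intr=0.0000 cont=7.5704 V=7.5704[hold]; j=5 S=323.8869 intr=0.0000 cont=0.8711 V=0.8711[hold]  S*(5)=97.5909
k=4: j=0 S=53.5694 intr=105.8906 cont=103.2946 V=105.8906[EX]; j=1 S=79.9058 intr=79.5542 cont=76.9582 V=79.5542[EX]; j=2 S=119.1900 intr=40.2700 cont=44.3378 V=44.3378[hold]; j=3 S=177.7875 intr=0.0000 cont=17.5098 V=17.5098[hold]; j=4 S=265.1934 intr=0.0000 cont=4.2094 V=4.2094[hold]  S*(4)=79.9058
k=3: j=0 S=65.4256 intr=94.0344 cont=91.4384 V=94.0344[EX]; j=1 S=97.5909 intr=61.8691 cont=61.2391 V=61.8691[EX]; j=2 S=145.5695 intr=13.8905 cont=30.6501 V=30.6501[hold]; j=3 S=217.1361 intr=0.0000 cont=10.7967 V=10.7967[hold]  S*(3)=97.5909
k=2: j=0 S=79.9058 intr=79.5542 cont=76.9582 V=79.5542[EX]; j=1 S=119.1900 intr=40.2700 cont=45.7739 V=45.7739[hold]; j=2 S=177.7875 intr=0.0000 cont=20.5561 V=20.5561[hold]  S*(2)=79.9058
k=1: j=0 S=97.5909 intr=61.8691 cont=61.9332 V=61.9332[hold]; j=1 S=145.5695 intr=13.8905 cont=32.8410 V=32.8410[hold]  S*(1)=-
k=0: j=0 S=119.1900 intr=40.2700 cont=46.8648 V=46.8648[hold]  S*(0)=-

price = 46.8648
boundary = - - 79.9058 97.5909 79.9058 97.5909 79.9058 97.5909 119.1900
tree:
46.8648
61.9332 32.8410
79.5542 45.7739 20.5561
94.0344 61.8691 30.6501 10.7967
105.8906 79.5542 44.3378 17.5098 4.2094
115.5982 94.0344 61.8691 27.6787 7.5704 0.8711
123.5467 105.8906 79.5542 42.3238 13.4469 1.7407 0.0000
130.0547 115.5982 94.0344 61.8691 23.5115 3.4785 0.0000 0.0000
135.3835 123.5467 105.8906 79.5542 40.2700 6.9511 0.0000 0.0000 0.0000
139.7465 130.0547 115.5982 94.0344 61.8691 13.8905 0.0000 0.0000 0.0000 0.0000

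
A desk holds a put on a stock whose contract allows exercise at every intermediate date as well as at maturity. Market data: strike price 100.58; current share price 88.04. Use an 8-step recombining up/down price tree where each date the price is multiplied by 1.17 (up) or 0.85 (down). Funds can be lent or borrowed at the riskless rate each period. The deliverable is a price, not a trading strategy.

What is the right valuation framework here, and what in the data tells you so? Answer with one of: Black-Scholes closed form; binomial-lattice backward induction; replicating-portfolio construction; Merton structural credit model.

Key observation: the exercise right at every one of the 8 steps is what matters: each node needs max(100.58 − S, continuation), which only the stepwise tree valuation starting from spot 88.04 delivers.

framework: binomial-lattice backward induction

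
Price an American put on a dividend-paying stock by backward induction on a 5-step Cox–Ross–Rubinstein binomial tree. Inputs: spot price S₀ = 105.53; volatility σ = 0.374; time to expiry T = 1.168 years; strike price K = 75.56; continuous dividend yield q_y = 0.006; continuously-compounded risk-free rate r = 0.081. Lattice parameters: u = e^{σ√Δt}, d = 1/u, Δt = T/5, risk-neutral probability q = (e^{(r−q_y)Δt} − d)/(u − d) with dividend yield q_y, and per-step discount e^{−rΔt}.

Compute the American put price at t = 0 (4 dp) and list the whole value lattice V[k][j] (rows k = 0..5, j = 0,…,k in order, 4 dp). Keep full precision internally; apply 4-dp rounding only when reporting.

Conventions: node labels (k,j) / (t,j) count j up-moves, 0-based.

params: Δt=0.23360 u=1.19813 d=0.83463 q=0.50356 e^(-rΔt)=0.98126
t_5 payoffs: 32.8179 14.2031 0.0000 0.0000 0.0000 0.0000
k=4: node(4,0) S=51.2106 payoff=24.3494 vs cont=23.0049 → 24.3494 [stop]  node(4,1) S=73.5136 payoff=2.0464 vs cont=6.9189 → 6.9189 [wait]  node(4,2) S=105.5300 payoff=0.0000 vs cont=0.0000 → 0.0000 [wait]  node(4,3) S=151.4901 payoff=0.0000 vs cont=0.0000 → 0.0000 [wait]  node(4,4) S=217.4665 payoff=0.0000 vs cont=0.0000 → 0.0000 [wait]
k=3: node(3,0) S=61.3569 payoff=14.2031 vs cont=15.2803 → 15.2803 [wait]  node(3,1) S=88.0789 payoff=0.0000 vs cont=3.3705 → 3.3705 [wait]  node(3,2) S=126.4387 payoff=0.0000 vs cont=0.0000 → 0.0000 [wait]  node(3,3) S=181.5049 payoff=0.0000 vs cont=0.0000 → 0.0000 [wait]
k=2: node(2,0) S=73.5136 payoff=2.0464 vs cont=9.1090 → 9.1090 [wait]  node(2,1) S=105.5300 payoff=0.0000 vs cont=1.6419 → 1.6419 [wait]  node(2,2) S=151.4901 payoff=0.0000 vs cont=0.0000 → 0.0000 [wait]
k=1: node(1,0) S=88.0789 payoff=0.0000 vs cont=5.2487 → 5.2487 [wait]  node(1,1) S=126.4387 payoff=0.0000 vs cont=0.7998 → 0.7998 [wait]
k=0: node(0,0) S=105.5300 payoff=0.0000 vs cont=2.9520 → 2.9520 [wait]

price = 2.9520
tree:
2.9520
5.2487 0.7998
9.1090 1.6419 0.0000
15.2803 3.3705 0.0000 0.0000
24.3494 6.9189 0.0000 0.0000 0.0000
32.8179 14.2031 0.0000 0.0000 0.0000 0.0000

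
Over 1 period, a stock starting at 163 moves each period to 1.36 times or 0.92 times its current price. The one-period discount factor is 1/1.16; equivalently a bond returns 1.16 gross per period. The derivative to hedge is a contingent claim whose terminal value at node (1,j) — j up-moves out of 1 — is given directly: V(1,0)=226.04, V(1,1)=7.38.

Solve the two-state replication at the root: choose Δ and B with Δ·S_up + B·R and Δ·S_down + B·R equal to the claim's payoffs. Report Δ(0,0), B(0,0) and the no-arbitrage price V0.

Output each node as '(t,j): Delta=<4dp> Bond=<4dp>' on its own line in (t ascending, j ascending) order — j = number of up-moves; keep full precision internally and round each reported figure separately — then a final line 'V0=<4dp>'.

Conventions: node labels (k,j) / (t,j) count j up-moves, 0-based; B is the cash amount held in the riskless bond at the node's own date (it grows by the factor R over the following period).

(0,0): Delta=-3.0488 Bond=588.9984
V0=92.0439

Since d<R<u, set p* = (R−d)/(u−d) = 0.5455; price each node as the discounted p*-expectation of its children.
Expiry values: V(1,0)=226.0400, V(1,1)=7.3800
  t=0,j=0: stock 163.0000 → up 221.6800 (V=7.3800), down 149.9600 (V=226.0400). Price 92.0439; hedge Δ=-3.0488, bond B=588.9984.
Verification: the root portfolio costs Δ(0,0)·S0 + B(0,0) = 92.0439, matching V0.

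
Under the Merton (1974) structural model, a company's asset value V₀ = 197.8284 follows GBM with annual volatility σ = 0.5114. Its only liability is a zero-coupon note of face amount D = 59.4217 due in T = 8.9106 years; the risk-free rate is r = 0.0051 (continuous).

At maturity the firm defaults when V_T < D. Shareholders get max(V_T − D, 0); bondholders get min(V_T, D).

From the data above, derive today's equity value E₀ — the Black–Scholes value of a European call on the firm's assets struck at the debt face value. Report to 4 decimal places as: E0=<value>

E0=156.9408

With assets at 197.8284 and a single debt payment of 59.4217 at 8.9106 years:
d₁ = [ln(V₀/D) + (r + σ²/2)T] / (σ√T)
   = [ln(197.8284/59.4217) + (0.0051 + 0.5·0.5114²)·8.9106] / (0.5114·√8.9106)
   = [1.202741 + 1.210638] / 1.526561 = 1.580925
d₂ = d₁ − σ√T = 1.580925 − 1.526561 = 0.054364
N(d₁) = 0.943052,  N(d₂) = 0.521677,  e^(−rT) = 0.955573
E₀ = V₀·N(d₁) − D·e^(−rT)·N(d₂)
   = 197.8284·0.943052 − 59.4217·0.955573·0.521677 = 156.940781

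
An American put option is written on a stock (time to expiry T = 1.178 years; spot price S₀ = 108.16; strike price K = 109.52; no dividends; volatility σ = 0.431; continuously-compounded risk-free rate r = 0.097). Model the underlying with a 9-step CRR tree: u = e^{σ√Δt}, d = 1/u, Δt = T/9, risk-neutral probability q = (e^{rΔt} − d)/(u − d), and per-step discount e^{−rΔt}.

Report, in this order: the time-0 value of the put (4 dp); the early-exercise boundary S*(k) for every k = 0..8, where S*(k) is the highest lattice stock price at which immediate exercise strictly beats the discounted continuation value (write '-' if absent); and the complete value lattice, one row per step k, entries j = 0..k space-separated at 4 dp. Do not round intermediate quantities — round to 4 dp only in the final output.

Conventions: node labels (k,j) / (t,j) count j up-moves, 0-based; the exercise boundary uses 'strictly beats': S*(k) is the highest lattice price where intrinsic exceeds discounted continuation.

Δt=0.13089  u=1.16874  d=0.85562  q=0.50190  discount=0.98738
step 9 (expiry): payoffs max(K−S,0) = 82.9377 73.2096 59.9214 41.7701 16.9762 0.0000 0.0000 0.0000 0.0000 0.0000
step 8: (k=8,j=0): S=31.0679, K−S=78.4521, hold=77.0704 ⇒ V=78.4521 exercise | (k=8,j=1): S=42.4376, K−S=67.0824, hold=65.7007 ⇒ V=67.0824 exercise | (k=8,j=2): S=57.9681, K−S=51.5519, hold=50.1702 ⇒ V=51.5519 exercise | (k=8,j=3): S=79.1823, K−S=30.3377, hold=28.9560 ⇒ V=30.3377 exercise | (k=8,j=4): S=108.1600, K−S=1.3600, hold=8.3491 ⇒ V=8.3491 continue | (k=8,j=5): S=147.7425, K−S=0.0000, hold=0.0000 ⇒ V=0.0000 continue | (k=8,j=6): S=201.8107, K−S=0.0000, hold=0.0000 ⇒ V=0.0000 continue | (k=8,j=7): S=275.6658, K−S=0.0000, hold=0.0000 ⇒ V=0.0000 continue | (k=8,j=8): S=376.5492, K−S=0.0000, hold=0.0000 ⇒ V=0.0000 continue  boundary S*=79.1823
step 7: (k=7,j=0): S=36.3104, K−S=73.2096, hold=71.8279 ⇒ V=73.2096 exercise | (k=7,j=1): S=49.5986, K−S=59.9214, hold=58.5397 ⇒ V=59.9214 exercise | (k=7,j=2): S=67.7499, K−S=41.7701, hold=40.3884 ⇒ V=41.7701 exercise | (k=7,j=3): S=92.5438, K−S=16.9762, hold=19.0581 ⇒ V=19.0581 continue | (k=7,j=4): S=126.4113, K−S=0.0000, hold=4.1062 ⇒ V=4.1062 continue | (k=7,j=5): S=172.6732, K−S=0.0000, hold=0.0000 ⇒ V=0.0000 continue | (k=7,j=6): S=235.8650, K−S=0.0000, hold=0.0000 ⇒ V=0.0000 continue | (k=7,j=7): S=322.1828, K−S=0.0000, hold=0.0000 ⇒ V=0.0000 continue  boundary S*=67.7499
step 6: (k=6,j=0): S=42.4376, K−S=67.0824, hold=65.7007 ⇒ V=67.0824 exercise | (k=6,j=1): S=57.9681, K−S=51.5519, hold=50.1702 ⇒ V=51.5519 exercise | (k=6,j=2): S=79.1823, K−S=30.3377, hold=29.9878 ⇒ V=30.3377 exercise | (k=6,j=3): S=108.1600, K−S=1.3600, hold=11.4080 ⇒ V=11.4080 continue | (k=6,j=4): S=147.7425, K−S=0.0000, hold=2.0195 ⇒ V=2.0195 continue | (k=6,j=5): S=201.8107, K−S=0.0000, hold=0.0000 ⇒ V=0.0000 continue | (k=6,j=6): S=275.6658, K−S=0.0000, hold=0.0000 ⇒ V=0.0000 continue  boundary S*=79.1823
step 5: (k=5,j=0): S=49.5986, K−S=59.9214, hold=58.5397 ⇒ V=59.9214 exercise | (k=5,j=1): S=67.7499, K−S=41.7701, hold=40.3884 ⇒ V=41.7701 exercise | (k=5,j=2): S=92.5438, K−S=16.9762, hold=20.5740 ⇒ V=20.5740 continue | (k=5,j=3): S=126.4113, K−S=0.0000, hold=6.6114 ⇒ V=6.6114 continue | (k=5,j=4): S=172.6732, K−S=0.0000, hold=0.9932 ⇒ V=0.9932 continue | (k=5,j=5): S=235.8650, K−S=0.0000, hold=0.0000 ⇒ V=0.0000 continue  boundary S*=67.7499
step 4: (k=4,j=0): S=57.9681, K−S=51.5519, hold=50.1702 ⇒ V=51.5519 exercise | (k=4,j=1): S=79.1823, K−S=30.3377, hold=30.7390 ⇒ V=30.7390 continue | (k=4,j=2): S=108.1600, K−S=1.3600, hold=13.3950 ⇒ V=13.3950 continue | (k=4,j=3): S=147.7425, K−S=0.0000, hold=3.7438 ⇒ V=3.7438 continue | (k=4,j=4): S=201.8107, K−S=0.0000, hold=0.4885 ⇒ V=0.4885 continue  boundary S*=57.9681
step 3: (k=3,j=0): S=67.7499, K−S=41.7701, hold=40.5873 ⇒ V=41.7701 exercise | (k=3,j=1): S=92.5438, K−S=16.9762, hold=21.7560 ⇒ V=21.7560 continue | (k=3,j=2): S=126.4113, K−S=0.0000, hold=8.4432 ⇒ V=8.4432 continue | (k=3,j=3): S=172.6732, K−S=0.0000, hold=2.0833 ⇒ V=2.0833 continue  boundary S*=67.7499
step 2: (k=2,j=0): S=79.1823, K−S=30.3377, hold=31.3248 ⇒ V=31.3248 continue | (k=2,j=1): S=108.1600, K−S=1.3600, hold=14.8841 ⇒ V=14.8841 continue | (k=2,j=2): S=147.7425, K−S=0.0000, hold=5.1849 ⇒ V=5.1849 continue  boundary S*=-
step 1: (k=1,j=0): S=92.5438, K−S=16.9762, hold=22.7821 ⇒ V=22.7821 continue | (k=1,j=1): S=126.4113, K−S=0.0000, hold=9.8897 ⇒ V=9.8897 continue  boundary S*=-
step 0: (k=0,j=0): S=108.1600, K−S=1.3600, hold=16.1056 ⇒ V=16.1056 continue  boundary S*=-

price = 16.1056
boundary = - - - 67.7499 57.9681 67.7499 79.1823 67.7499 79.1823
tree:
16.1056
22.7821 9.8897
31.3248 14.8841 5.1849
41.7701 21.7560 8.4432 2.0833
51.5519 30.7390 13.3950 3.7438 0.4885
59.9214 41.7701 20.5740 6.6114 0.9932 0.0000
67.0824 51.5519 30.3377 11.4080 2.0195 0.0000 0.0000
73.2096 59.9214 41.7701 19.0581 4.1062 0.0000 0.0000 0.0000
78.4521 67.0824 51.5519 30.3377 8.3491 0.0000 0.0000 0.0000 0.0000
82.9377 73.2096 59.9214 41.7701 16.9762 0.0000 0.0000 0.0000 0.0000 0.0000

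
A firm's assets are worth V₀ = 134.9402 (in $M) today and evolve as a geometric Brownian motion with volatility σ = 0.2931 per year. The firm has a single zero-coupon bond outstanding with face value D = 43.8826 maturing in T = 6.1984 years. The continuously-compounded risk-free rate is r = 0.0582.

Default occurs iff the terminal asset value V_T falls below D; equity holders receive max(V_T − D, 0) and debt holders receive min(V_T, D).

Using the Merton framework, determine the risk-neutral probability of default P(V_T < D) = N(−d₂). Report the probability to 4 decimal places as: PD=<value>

PD=0.0476

Equity is a call on the firm's assets struck at D = 43.8826:
d₁ = [ln(V₀/D) + (r + σ²/2)T] / (σ√T)
   = [ln(134.9402/43.8826) + (0.0582 + 0.5·0.2931²)·6.1984] / (0.2931·√6.1984)
   = [1.123314 + 0.626992] / 0.729719 = 2.398602
d₂ = d₁ − σ√T = 2.398602 − 0.729719 = 1.668883
risk-neutral PD = N(−d₂) = N(-1.668883) = 0.047570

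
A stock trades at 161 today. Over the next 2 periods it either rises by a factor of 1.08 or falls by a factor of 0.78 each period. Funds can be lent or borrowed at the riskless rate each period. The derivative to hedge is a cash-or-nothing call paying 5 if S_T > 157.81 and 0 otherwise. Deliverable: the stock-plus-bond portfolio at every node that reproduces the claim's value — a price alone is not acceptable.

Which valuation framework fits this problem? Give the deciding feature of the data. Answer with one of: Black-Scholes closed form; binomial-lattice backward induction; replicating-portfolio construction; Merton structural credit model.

Key observation: the deliverable is the dynamic trading strategy on the 2-step tree (spot 161, moves 1.08 and 0.78), so the valuation must go through the node-by-node replicating-portfolio solve.

framework: replicating-portfolio construction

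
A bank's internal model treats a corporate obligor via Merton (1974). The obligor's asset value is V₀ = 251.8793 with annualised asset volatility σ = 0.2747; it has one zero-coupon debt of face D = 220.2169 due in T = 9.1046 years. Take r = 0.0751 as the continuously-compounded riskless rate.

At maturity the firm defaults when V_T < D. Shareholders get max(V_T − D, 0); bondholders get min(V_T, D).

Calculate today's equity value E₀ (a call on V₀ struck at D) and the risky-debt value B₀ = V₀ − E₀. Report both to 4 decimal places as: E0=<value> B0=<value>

E0=151.9521 B0=99.9272

Work the structural quantities from V₀ = 251.8793 against face 220.2169:
d₁ = [ln(V₀/D) + (r + σ²/2)T] / (σ√T)
   = [ln(251.8793/220.2169) + (0.0751 + 0.5·0.2747²)·9.1046] / (0.2747·√9.1046)
   = [0.134337 + 1.027272] / 0.828875 = 1.401429
d₂ = d₁ − σ√T = 1.401429 − 0.828875 = 0.572554
N(d₁) = 0.919457,  N(d₂) = 0.716527,  e^(−rT) = 0.504718
E₀ = V₀·N(d₁) − D·e^(−rT)·N(d₂)
   = 251.8793·0.919457 − 220.2169·0.504718·0.716527 = 151.952117
B₀ = V₀ − E₀ = 251.8793 − 151.952117 = 99.927183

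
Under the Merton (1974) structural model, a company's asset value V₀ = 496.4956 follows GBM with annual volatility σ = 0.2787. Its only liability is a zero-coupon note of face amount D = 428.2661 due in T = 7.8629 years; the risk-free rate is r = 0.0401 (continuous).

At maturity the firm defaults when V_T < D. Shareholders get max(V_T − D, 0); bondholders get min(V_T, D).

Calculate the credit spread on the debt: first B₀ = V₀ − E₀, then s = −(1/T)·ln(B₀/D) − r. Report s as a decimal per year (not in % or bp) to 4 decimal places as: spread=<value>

spread=0.0224

Work the structural quantities from V₀ = 496.4956 against face 428.2661:
d₁ = [ln(V₀/D) + (r + σ²/2)T] / (σ√T)
   = [ln(496.4956/428.2661) + (0.0401 + 0.5·0.2787²)·7.8629] / (0.2787·√7.8629)
   = [0.147830 + 0.620673] / 0.781499 = 0.983370
d₂ = d₁ − σ√T = 0.983370 − 0.781499 = 0.201871
N(d₁) = 0.837287,  N(d₂) = 0.579991,  e^(−rT) = 0.729568
E₀ = V₀·N(d₁) − D·e^(−rT)·N(d₂)
   = 496.4956·0.837287 − 428.2661·0.729568·0.579991 = 234.491561
B₀ = V₀ − E₀ = 496.4956 − 234.491561 = 262.004039
spread = −(1/T)·ln(B₀/D) − r = −(1/7.8629)·ln(262.004039/428.2661) − 0.0401 = 0.02239409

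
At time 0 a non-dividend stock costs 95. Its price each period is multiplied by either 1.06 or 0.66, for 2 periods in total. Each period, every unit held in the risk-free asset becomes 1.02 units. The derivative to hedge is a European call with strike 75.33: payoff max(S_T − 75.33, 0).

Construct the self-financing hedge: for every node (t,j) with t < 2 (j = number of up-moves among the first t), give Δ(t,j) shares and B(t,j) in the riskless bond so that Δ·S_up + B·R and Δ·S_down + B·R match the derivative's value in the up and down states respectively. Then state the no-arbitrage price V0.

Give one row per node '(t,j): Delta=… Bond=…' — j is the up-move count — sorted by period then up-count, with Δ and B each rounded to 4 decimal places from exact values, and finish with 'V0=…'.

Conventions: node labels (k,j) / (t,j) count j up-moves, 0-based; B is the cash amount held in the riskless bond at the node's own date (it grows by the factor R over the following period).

Since d<R<u, set p* = (R−d)/(u−d) = 0.9000; price each node as the discounted p*-expectation of its children.
Expiry values: V(2,0)=0.0000, V(2,1)=0.0000, V(2,2)=31.4120
  t=1,j=0: stock 62.7000 → up 66.4620 (V=0.0000), down 41.3820 (V=0.0000). Price 0.0000; hedge Δ=0.0000, bond B=0.0000.
  t=1,j=1: stock 100.7000 → up 106.7420 (V=31.4120), down 66.4620 (V=0.0000). Price 27.7165; hedge Δ=0.7798, bond B=-50.8135.
  t=0,j=0: stock 95.0000 → up 100.7000 (V=27.7165), down 62.7000 (V=0.0000). Price 24.4557; hedge Δ=0.7294, bond B=-44.8355.
Check: Δ(0,0)·S0 + B(0,0) = 24.4557 = V0.

(0,0): Delta=0.7294 Bond=-44.8355
(1,0): Delta=0.0000 Bond=0.0000
(1,1): Delta=0.7798 Bond=-50.8135
V0=24.4557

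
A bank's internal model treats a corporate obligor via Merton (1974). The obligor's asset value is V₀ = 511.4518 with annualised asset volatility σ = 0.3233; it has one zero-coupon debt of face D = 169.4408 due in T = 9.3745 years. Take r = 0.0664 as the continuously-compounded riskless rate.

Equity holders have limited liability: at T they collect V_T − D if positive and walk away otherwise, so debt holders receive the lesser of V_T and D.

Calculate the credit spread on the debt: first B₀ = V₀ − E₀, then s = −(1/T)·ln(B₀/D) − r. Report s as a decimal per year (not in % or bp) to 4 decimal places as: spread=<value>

spread=0.0038

Apply the equity-as-call identities (strike 169.4408, horizon 9.3745 years):
d₁ = [ln(V₀/D) + (r + σ²/2)T] / (σ√T)
   = [ln(511.4518/169.4408) + (0.0664 + 0.5·0.3233²)·9.3745] / (0.3233·√9.3745)
   = [1.104750 + 1.112392] / 0.989874 = 2.239823
d₂ = d₁ − σ√T = 2.239823 − 0.989874 = 1.249949
N(d₁) = 0.987449,  N(d₂) = 0.894341,  e^(−rT) = 0.536619
E₀ = V₀·N(d₁) − D·e^(−rT)·N(d₂)
   = 511.4518·0.987449 − 169.4408·0.536619·0.894341 = 423.714361
B₀ = V₀ − E₀ = 511.4518 − 423.714361 = 87.737439
spread = −(1/T)·ln(B₀/D) − r = −(1/9.3745)·ln(87.737439/169.4408) − 0.0664 = 0.00380693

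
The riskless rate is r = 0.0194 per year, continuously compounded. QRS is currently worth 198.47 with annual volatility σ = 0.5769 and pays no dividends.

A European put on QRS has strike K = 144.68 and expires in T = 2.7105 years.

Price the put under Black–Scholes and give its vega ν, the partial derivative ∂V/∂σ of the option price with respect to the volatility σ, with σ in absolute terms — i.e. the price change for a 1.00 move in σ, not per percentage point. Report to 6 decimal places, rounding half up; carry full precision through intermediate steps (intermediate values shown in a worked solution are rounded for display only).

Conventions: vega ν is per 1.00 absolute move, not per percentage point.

σ√T = 0.5769·√2.7105 = 0.949785
d₁ = (ln(S/K) + (r+σ²/2)T) / (σ√T) = (ln(198.47/144.68) + (0.0194+0.5769²/2)·2.7105) / 0.949785 = (0.316114 + 0.503629) / 0.949785 = 0.863083
d₂ = d₁ − σ√T = 0.863083 − 0.949785 = -0.086702
e^{−rT} = 0.948775
N(−d₁) = 0.194046,  N(−d₂) = 0.534546
Put price V = K·e^{−rT}·N(−d₂) − S·N(−d₁) = 73.376445 − 38.512309 = 34.864136
φ(d₁) = (1/√(2π))·e^{−d₁²/2} = 0.274887
ν = S·φ(d₁)·√T = 89.820219

price = 34.864136
ν = 89.820219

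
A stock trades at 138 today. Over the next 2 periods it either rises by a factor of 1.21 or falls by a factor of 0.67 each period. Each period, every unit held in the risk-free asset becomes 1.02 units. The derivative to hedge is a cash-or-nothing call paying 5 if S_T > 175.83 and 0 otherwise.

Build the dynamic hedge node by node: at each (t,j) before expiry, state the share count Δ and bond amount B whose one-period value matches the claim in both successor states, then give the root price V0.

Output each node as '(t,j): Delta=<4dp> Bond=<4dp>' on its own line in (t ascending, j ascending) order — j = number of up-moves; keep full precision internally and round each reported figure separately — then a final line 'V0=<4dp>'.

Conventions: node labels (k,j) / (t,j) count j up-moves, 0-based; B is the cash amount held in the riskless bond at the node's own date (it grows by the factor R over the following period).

No-arbitrage ⇒ martingale measure with p* = (R−d)/(u−d) = 0.6481.
Expiry values: V(2,0)=0.0000, V(2,1)=0.0000, V(2,2)=5.0000
Node (1,0) S=92.4600: V=(p*·0.0000+(1−p*)·0.0000)/1.02=0.0000; Δ=(0.0000−0.0000)/(111.8766−61.9482)=0.0000; B=V−Δ·S=0.0000
Node (1,1) S=166.9800: V=(p*·5.0000+(1−p*)·0.0000)/1.02=3.1772; Δ=(5.0000−0.0000)/(202.0458−111.8766)=0.0555; B=V−Δ·S=-6.0821
Node (0,0) S=138.0000: V=(p*·3.1772+(1−p*)·0.0000)/1.02=2.0189; Δ=(3.1772−0.0000)/(166.9800−92.4600)=0.0426; B=V−Δ·S=-3.8648
As a check, the time-0 holding Δ(0,0)·S0 + B(0,0) comes to 2.0189 — exactly V0.

(0,0): Delta=0.0426 Bond=-3.8648
(1,0): Delta=0.0000 Bond=0.0000
(1,1): Delta=0.0555 Bond=-6.0821
V0=2.0189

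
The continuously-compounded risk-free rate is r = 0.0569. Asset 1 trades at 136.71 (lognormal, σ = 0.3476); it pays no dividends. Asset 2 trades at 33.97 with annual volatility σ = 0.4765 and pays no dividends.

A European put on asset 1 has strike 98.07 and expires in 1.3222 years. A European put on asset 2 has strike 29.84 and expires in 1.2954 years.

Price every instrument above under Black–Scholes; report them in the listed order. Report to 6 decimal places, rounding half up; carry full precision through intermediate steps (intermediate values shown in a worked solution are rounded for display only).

[asset 1 put K=98.07]
σ√T = 0.3476·√1.3222 = 0.399695
d₁ = (ln(S/K) + (r+σ²/2)T) / (σ√T) = (ln(136.71/98.07) + (0.0569+0.3476²/2)·1.3222) / 0.399695 = (0.332180 + 0.155111) / 0.399695 = 1.219159
d₂ = d₁ − σ√T = 1.219159 − 0.399695 = 0.819465
e^{−rT} = 0.927527
N(−d₁) = 0.111392,  N(−d₂) = 0.206261
price = K·e^{−rT}·N(−d₂) − S·N(−d₁) = 18.762005 − 15.228381 = 3.533624
[asset 2 put K=29.84]
σ√T = 0.4765·√1.2954 = 0.542332
d₁ = (ln(S/K) + (r+σ²/2)T) / (σ√T) = (ln(33.97/29.84) + (0.0569+0.4765²/2)·1.2954) / 0.542332 = (0.129628 + 0.220770) / 0.542332 = 0.646096
d₂ = d₁ − σ√T = 0.646096 − 0.542332 = 0.103764
e^{−rT} = 0.928943
N(−d₁) = 0.259109,  N(−d₂) = 0.458678
price = K·e^{−rT}·N(−d₂) − S·N(−d₁) = 12.714401 − 8.801923 = 3.912478

price(asset 1 put K=98.07) = 3.533624
price(asset 2 put K=29.84) = 3.912478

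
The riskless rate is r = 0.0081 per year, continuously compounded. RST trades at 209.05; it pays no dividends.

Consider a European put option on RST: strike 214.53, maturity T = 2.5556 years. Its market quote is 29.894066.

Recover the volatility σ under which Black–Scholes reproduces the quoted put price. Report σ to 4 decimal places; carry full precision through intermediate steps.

At σ = 0.2207 the Black–Scholes value reproduces the quote:
σ√T = 0.2207·√2.5556 = 0.352816
d₁ = (ln(S/K) + (r+σ²/2)T) / (σ√T) = (ln(209.05/214.53) + (0.0081+0.2207²/2)·2.5556) / 0.352816 = (-0.025876 + 0.082940) / 0.352816 = 0.161738
d₂ = d₁ − σ√T = 0.161738 − 0.352816 = -0.191078
e^{−rT} = 0.979512
N(−d₁) = 0.435756,  N(−d₂) = 0.575768
V = K·e^{−rT}·N(−d₂) − S·N(−d₁) = 120.988849 − 91.094783 = 29.894066 (equal to the quote); since ∂V/∂σ > 0 for all σ, the implied volatility is unique

sigma = 0.2207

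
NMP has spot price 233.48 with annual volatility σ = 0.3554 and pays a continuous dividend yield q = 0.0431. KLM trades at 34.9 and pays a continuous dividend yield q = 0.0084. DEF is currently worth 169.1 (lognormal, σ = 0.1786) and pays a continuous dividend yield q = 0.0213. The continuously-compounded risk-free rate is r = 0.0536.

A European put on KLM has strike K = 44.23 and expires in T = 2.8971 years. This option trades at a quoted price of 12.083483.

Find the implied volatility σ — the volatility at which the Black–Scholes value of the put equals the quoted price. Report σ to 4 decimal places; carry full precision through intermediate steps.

At σ = 0.4214 the Black–Scholes value reproduces the quote:
σ√T = 0.4214·√2.8971 = 0.717259
d₁ = (ln(S/K) + (r−q+σ²/2)T) / (σ√T) = (ln(34.9/44.23) + (0.0536−0.0084+0.4214²/2)·2.8971) / 0.717259 = (-0.236916 + 0.388179) / 0.717259 = 0.210890
d₂ = d₁ − σ√T = 0.210890 − 0.717259 = -0.506369
e^{−rT} = 0.856172
e^{−qT} = 0.975958
N(−d₁) = 0.416486,  N(−d₂) = 0.693701
V = K·e^{−rT}·N(−d₂) − S·e^{−qT}·N(−d₁) = 26.269402 − 14.185919 = 12.083483 (the observed quote) — the price is monotone increasing in volatility, hence this σ is the only solution

sigma = 0.4214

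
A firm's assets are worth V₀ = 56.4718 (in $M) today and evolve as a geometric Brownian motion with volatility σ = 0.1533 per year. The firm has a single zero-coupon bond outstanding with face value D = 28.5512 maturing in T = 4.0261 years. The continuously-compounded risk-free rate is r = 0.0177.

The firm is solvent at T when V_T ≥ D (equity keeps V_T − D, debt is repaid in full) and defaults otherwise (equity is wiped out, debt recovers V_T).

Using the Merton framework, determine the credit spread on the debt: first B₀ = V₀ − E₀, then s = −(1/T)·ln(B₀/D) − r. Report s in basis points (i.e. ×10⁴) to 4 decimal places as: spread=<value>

Equity is a call on the firm's assets struck at D = 28.5512:
d₁ = [ln(V₀/D) + (r + σ²/2)T] / (σ√T)
   = [ln(56.4718/28.5512) + (0.0177 + 0.5·0.1533²)·4.0261] / (0.1533·√4.0261)
   = [0.682042 + 0.118570] / 0.307599 = 2.602784
d₂ = d₁ − σ√T = 2.602784 − 0.307599 = 2.295185
N(d₁) = 0.995376,  N(d₂) = 0.989139,  e^(−rT) = 0.931218
E₀ = V₀·N(d₁) − D·e^(−rT)·N(d₂)
   = 56.4718·0.995376 − 28.5512·0.931218·0.989139 = 29.912086
B₀ = V₀ − E₀ = 56.4718 − 29.912086 = 26.559714
spread = −(1/T)·ln(B₀/D) − r = −(1/4.0261)·ln(26.559714/28.5512) − 0.0177 = 0.00025867
in basis points: 0.00025867 × 10⁴ = 2.5867 bp

spread=2.5867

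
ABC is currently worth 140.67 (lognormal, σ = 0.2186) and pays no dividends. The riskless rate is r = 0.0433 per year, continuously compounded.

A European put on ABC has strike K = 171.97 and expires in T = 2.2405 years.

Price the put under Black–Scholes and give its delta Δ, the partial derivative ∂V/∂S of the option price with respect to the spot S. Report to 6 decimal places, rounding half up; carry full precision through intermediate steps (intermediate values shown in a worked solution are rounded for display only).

σ√T = 0.2186·√2.2405 = 0.327207
d₁ = (ln(S/K) + (r+σ²/2)T) / (σ√T) = (ln(140.67/171.97) + (0.0433+0.2186²/2)·2.2405) / 0.327207 = (-0.200903 + 0.150546) / 0.327207 = -0.153901
d₂ = d₁ − σ√T = -0.153901 − 0.327207 = -0.481108
e^{−rT} = 0.907544
N(−d₁) = 0.561156,  N(−d₂) = 0.684780
Put price V = K·e^{−rT}·N(−d₂) − S·N(−d₁) = 106.873819 − 78.937822 = 27.935997
Δ = −N(−d₁) = -0.561156

price = 27.935997
Δ = -0.561156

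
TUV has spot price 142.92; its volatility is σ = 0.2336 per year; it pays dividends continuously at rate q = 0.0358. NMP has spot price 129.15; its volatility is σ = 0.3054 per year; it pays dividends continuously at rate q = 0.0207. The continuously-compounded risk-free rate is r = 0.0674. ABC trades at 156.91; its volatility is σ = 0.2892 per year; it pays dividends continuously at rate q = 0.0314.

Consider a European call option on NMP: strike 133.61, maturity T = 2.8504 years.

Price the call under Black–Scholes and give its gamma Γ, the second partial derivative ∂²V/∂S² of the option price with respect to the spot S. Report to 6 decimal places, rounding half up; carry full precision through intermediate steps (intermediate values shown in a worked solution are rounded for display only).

σ√T = 0.3054·√2.8504 = 0.515611
d₁ = (ln(S/K) + (r−q+σ²/2)T) / (σ√T) = (ln(129.15/133.61) + (0.0674−0.0207+0.3054²/2)·2.8504) / 0.515611 = (-0.033951 + 0.266041) / 0.515611 = 0.450127
d₂ = d₁ − σ√T = 0.450127 − 0.515611 = -0.065484
e^{−rT} = 0.825210
e^{−qT} = 0.942704
N(d₁) = 0.673691,  N(d₂) = 0.473894
Call price V = S·e^{−qT}·N(d₁) − K·e^{−rT}·N(d₂) = 82.021947 − 52.249872 = 29.772075
φ(d₁) = (1/√(2π))·e^{−d₁²/2} = 0.360506
Γ = e^{−qT}·φ(d₁) / (S·σ·√T) = 0.005104

price = 29.772075
Γ = 0.005104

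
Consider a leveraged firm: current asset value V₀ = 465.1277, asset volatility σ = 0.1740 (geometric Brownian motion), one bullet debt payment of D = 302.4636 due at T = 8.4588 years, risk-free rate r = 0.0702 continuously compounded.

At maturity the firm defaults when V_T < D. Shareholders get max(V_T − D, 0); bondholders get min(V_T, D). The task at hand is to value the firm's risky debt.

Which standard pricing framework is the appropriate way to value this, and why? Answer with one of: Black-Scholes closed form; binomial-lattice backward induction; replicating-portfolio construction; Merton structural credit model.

framework: Merton structural credit model

Key observation: the data describe a firm's assets (V₀ = 465.1277, GBM) and a single zero-coupon debt of face 302.4636, so credit quantities follow from equity-as-call in the structural model.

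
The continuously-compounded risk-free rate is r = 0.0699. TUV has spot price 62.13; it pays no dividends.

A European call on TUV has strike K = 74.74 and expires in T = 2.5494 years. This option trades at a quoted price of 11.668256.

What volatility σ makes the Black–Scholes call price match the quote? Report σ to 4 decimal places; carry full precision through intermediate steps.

sigma = 0.3019

At σ = 0.3019 the Black–Scholes value reproduces the quote:
σ√T = 0.3019·√2.5494 = 0.482039
d₁ = (ln(S/K) + (r+σ²/2)T) / (σ√T) = (ln(62.13/74.74) + (0.0699+0.3019²/2)·2.5494) / 0.482039 = (-0.184786 + 0.294384) / 0.482039 = 0.227362
d₂ = d₁ − σ√T = 0.227362 − 0.482039 = -0.254677
e^{−rT} = 0.836772
N(d₁) = 0.589929,  N(d₂) = 0.399486
V = S·N(d₁) − K·e^{−rT}·N(d₂) = 36.652282 − 24.984026 = 11.668256 (the quoted price), and the Black–Scholes price is strictly increasing in σ, so σ is unique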